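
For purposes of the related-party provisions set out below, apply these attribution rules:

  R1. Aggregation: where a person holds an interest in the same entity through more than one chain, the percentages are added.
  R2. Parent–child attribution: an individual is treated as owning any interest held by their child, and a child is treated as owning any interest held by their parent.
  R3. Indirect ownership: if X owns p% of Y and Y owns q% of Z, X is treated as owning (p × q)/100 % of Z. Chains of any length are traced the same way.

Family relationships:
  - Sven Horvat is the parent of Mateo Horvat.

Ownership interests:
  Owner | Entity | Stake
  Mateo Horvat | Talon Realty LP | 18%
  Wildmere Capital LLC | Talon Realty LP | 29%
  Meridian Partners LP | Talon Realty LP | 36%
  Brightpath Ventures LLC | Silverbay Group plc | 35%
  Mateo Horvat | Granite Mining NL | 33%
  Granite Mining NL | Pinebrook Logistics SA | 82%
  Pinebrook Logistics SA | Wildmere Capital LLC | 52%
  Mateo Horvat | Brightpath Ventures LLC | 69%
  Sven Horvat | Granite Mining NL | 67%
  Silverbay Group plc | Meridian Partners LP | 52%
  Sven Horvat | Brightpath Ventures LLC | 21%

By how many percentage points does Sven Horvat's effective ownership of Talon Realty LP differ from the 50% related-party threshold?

13.7376

By parent–child attribution (R2), Sven Horvat is treated as also owning Mateo Horvat's interest in Granite Mining NL, giving 67% + 33% = 100%.
By parent–child attribution (R2), Sven Horvat is treated as also owning Mateo Horvat's interest in Brightpath Ventures LLC, giving 21% + 69% = 90%.
By parent–child attribution (R2), Sven Horvat is treated as owning Mateo Horvat's 18% interest in Talon Realty LP.
Chain via Granite Mining NL → Pinebrook Logistics SA → Wildmere Capital LLC (R3): 100% × 82% × 52% × 29% = 12.3656% of Talon Realty LP.
Chain via Brightpath Ventures LLC → Silverbay Group plc → Meridian Partners LP (R3): 90% × 35% × 52% × 36% = 5.8968% of Talon Realty LP.
Direct interest in Talon Realty LP: 18%.
Aggregating (R1): 12.3656% + 5.8968% + 18% = 36.2624%.
36.2624% falls short of the 50% threshold by 13.7376 percentage points.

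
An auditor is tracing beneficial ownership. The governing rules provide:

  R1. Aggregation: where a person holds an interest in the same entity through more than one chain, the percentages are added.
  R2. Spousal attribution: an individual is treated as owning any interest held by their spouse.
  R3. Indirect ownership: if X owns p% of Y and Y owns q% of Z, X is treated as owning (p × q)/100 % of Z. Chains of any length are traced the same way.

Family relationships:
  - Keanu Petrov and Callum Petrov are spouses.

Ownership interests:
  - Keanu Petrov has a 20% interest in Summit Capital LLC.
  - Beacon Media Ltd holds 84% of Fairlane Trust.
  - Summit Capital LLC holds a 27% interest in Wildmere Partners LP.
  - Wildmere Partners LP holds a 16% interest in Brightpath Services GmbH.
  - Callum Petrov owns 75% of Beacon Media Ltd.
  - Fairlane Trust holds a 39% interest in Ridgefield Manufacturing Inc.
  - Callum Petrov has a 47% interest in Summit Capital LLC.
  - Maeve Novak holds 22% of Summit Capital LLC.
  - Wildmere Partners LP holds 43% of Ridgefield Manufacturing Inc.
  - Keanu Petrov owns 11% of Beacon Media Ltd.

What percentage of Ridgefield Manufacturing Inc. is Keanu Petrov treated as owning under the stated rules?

By spousal attribution (R2), Keanu Petrov is treated as also owning Callum Petrov's interest in Summit Capital LLC, giving 20% + 47% = 67%.
By spousal attribution (R2), Keanu Petrov is treated as also owning Callum Petrov's interest in Beacon Media Ltd, giving 11% + 75% = 86%.
Chain via Summit Capital LLC → Wildmere Partners LP (R3): 67% × 27% × 43% = 7.7787% of Ridgefield Manufacturing Inc.
Chain via Beacon Media Ltd → Fairlane Trust (R3): 86% × 84% × 39% = 28.1736% of Ridgefield Manufacturing Inc.
Aggregating (R1): 7.7787% + 28.1736% = 35.9523%.

35.9523%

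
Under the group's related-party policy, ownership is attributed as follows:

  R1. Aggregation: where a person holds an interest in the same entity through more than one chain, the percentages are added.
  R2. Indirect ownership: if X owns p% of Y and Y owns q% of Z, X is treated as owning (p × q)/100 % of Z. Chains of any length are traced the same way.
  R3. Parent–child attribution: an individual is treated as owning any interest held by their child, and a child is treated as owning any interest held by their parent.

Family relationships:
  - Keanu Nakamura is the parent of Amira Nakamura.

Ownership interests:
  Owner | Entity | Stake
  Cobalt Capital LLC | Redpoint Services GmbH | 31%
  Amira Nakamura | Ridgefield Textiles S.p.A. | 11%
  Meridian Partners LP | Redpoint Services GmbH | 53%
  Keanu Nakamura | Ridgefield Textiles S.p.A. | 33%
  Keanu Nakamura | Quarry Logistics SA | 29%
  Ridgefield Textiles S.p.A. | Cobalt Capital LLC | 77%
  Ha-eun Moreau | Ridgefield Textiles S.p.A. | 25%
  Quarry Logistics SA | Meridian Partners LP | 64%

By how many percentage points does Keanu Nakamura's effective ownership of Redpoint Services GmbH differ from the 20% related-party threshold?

By parent–child attribution (R3), Keanu Nakamura is treated as also owning Amira Nakamura's interest in Ridgefield Textiles S.p.A, giving 33% + 11% = 44%.
Chain via Quarry Logistics SA → Meridian Partners LP (R2): 29% × 64% × 53% = 9.8368% of Redpoint Services GmbH.
Chain via Ridgefield Textiles S.p.A. → Cobalt Capital LLC (R2): 44% × 77% × 31% = 10.5028% of Redpoint Services GmbH.
Aggregating (R1): 9.8368% + 10.5028% = 20.3396%.
20.3396% exceeds the 20% threshold by 0.3396 percentage points.

0.3396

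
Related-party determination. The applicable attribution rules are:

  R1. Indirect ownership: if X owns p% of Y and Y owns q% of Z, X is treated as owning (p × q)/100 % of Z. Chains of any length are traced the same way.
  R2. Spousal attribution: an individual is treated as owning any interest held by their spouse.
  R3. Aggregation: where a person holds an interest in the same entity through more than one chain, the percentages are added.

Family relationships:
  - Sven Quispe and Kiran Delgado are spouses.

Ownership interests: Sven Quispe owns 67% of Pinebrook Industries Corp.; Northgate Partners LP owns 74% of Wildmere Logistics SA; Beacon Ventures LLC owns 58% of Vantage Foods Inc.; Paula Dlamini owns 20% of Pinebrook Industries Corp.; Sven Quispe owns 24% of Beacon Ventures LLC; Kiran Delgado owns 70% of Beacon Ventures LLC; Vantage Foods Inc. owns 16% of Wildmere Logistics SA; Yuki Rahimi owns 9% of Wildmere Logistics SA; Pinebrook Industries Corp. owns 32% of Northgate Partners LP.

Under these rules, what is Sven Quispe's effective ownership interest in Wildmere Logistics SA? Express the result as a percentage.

24.5888%

By spousal attribution (R2), Sven Quispe is treated as also owning Kiran Delgado's interest in Beacon Ventures LLC, giving 24% + 70% = 94%.
Chain via Pinebrook Industries Corp. → Northgate Partners LP (R1): 67% × 32% × 74% = 15.8656% of Wildmere Logistics SA.
Chain via Beacon Ventures LLC → Vantage Foods Inc. (R1): 94% × 58% × 16% = 8.7232% of Wildmere Logistics SA.
Aggregating (R3): 15.8656% + 8.7232% = 24.5888%.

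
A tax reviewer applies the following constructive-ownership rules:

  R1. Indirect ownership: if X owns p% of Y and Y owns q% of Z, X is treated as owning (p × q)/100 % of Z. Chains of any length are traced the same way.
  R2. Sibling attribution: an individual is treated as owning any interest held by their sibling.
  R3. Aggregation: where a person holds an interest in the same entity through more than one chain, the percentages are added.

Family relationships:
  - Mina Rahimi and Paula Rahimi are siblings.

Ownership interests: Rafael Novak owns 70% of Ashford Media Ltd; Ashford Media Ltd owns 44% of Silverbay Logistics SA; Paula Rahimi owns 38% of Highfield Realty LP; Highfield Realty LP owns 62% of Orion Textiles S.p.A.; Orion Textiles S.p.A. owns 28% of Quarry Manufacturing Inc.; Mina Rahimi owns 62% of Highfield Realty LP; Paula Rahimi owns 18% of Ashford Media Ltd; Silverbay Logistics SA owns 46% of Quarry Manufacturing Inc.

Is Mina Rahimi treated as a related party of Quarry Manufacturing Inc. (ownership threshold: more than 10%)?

Yes

By sibling attribution (R2), Mina Rahimi is treated as also owning Paula Rahimi's interest in Highfield Realty LP, giving 62% + 38% = 100%.
By sibling attribution (R2), Mina Rahimi is treated as owning Paula Rahimi's 18% interest in Ashford Media Ltd.
Chain via Highfield Realty LP → Orion Textiles S.p.A. (R1): 100% × 62% × 28% = 17.36% of Quarry Manufacturing Inc.
Chain via Ashford Media Ltd → Silverbay Logistics SA (R1): 18% × 44% × 46% = 3.6432% of Quarry Manufacturing Inc.
Aggregating (R3): 17.36% + 3.6432% = 21.0032%.
21.0032% exceeds the 10% threshold, so Mina is a related party to Quarry Manufacturing Inc.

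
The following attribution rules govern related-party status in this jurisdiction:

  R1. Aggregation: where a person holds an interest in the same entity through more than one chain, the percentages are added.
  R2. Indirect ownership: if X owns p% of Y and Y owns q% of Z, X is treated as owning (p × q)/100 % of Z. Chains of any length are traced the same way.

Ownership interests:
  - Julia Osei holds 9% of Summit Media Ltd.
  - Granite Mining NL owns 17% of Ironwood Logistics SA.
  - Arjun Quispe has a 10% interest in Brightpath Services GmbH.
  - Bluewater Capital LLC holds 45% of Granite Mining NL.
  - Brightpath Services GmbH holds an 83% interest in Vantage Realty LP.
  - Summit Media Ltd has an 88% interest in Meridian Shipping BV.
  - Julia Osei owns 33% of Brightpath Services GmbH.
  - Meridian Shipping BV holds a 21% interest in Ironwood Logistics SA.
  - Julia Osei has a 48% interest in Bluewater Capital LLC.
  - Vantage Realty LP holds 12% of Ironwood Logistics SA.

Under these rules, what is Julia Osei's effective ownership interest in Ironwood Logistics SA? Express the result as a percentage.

Chain via Summit Media Ltd → Meridian Shipping BV (R2): 9% × 88% × 21% = 1.6632% of Ironwood Logistics SA.
Chain via Brightpath Services GmbH → Vantage Realty LP (R2): 33% × 83% × 12% = 3.2868% of Ironwood Logistics SA.
Chain via Bluewater Capital LLC → Granite Mining NL (R2): 48% × 45% × 17% = 3.672% of Ironwood Logistics SA.
Aggregating (R1): 1.6632% + 3.2868% + 3.672% = 8.622%.

8.622%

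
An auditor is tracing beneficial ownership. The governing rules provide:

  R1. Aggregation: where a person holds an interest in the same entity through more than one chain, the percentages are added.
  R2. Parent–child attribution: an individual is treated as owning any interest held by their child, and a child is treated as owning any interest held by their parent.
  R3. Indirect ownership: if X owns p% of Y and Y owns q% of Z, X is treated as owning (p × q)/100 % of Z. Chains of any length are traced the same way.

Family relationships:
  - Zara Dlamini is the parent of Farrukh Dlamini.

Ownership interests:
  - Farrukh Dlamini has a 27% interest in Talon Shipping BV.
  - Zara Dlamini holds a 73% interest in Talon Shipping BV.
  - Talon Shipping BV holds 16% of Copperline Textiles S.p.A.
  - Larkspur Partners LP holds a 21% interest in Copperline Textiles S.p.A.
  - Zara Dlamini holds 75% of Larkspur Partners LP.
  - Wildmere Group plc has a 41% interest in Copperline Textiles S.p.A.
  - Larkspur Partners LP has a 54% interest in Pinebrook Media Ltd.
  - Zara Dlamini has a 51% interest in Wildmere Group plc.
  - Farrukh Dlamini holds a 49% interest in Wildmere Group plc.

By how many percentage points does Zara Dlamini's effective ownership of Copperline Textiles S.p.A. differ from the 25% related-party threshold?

By parent–child attribution (R2), Zara Dlamini is treated as also owning Farrukh Dlamini's interest in Talon Shipping BV, giving 73% + 27% = 100%.
By parent–child attribution (R2), Zara Dlamini is treated as also owning Farrukh Dlamini's interest in Wildmere Group plc, giving 51% + 49% = 100%.
Chain via Larkspur Partners LP (R3): 75% × 21% = 15.75% of Copperline Textiles S.p.A.
Chain via Talon Shipping BV (R3): 100% × 16% = 16% of Copperline Textiles S.p.A.
Chain via Wildmere Group plc (R3): 100% × 41% = 41% of Copperline Textiles S.p.A.
Aggregating (R1): 15.75% + 16% + 41% = 72.75%.
72.75% exceeds the 25% threshold by 47.75 percentage points.

47.75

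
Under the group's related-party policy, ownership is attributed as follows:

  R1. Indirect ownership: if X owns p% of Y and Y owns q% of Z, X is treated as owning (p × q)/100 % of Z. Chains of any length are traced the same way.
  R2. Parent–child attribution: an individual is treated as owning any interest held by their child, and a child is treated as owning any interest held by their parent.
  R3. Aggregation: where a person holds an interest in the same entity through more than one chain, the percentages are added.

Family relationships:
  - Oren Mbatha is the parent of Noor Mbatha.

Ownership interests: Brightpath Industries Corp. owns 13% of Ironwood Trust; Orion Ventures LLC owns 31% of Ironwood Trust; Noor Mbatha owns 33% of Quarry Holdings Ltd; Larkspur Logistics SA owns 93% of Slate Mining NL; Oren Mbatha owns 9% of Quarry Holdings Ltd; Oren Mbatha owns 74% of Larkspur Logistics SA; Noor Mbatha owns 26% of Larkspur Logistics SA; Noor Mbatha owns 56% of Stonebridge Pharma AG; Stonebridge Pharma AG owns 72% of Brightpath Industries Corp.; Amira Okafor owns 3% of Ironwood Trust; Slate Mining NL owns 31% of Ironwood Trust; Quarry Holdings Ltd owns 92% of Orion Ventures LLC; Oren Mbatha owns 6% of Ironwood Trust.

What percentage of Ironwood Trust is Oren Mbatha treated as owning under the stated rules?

52.05%

By parent–child attribution (R2), Oren Mbatha is treated as also owning Noor Mbatha's interest in Larkspur Logistics SA, giving 74% + 26% = 100%.
By parent–child attribution (R2), Oren Mbatha is treated as also owning Noor Mbatha's interest in Quarry Holdings Ltd, giving 9% + 33% = 42%.
By parent–child attribution (R2), Oren Mbatha is treated as owning Noor Mbatha's 56% interest in Stonebridge Pharma AG.
Chain via Larkspur Logistics SA → Slate Mining NL (R1): 100% × 93% × 31% = 28.83% of Ironwood Trust.
Chain via Quarry Holdings Ltd → Orion Ventures LLC (R1): 42% × 92% × 31% = 11.9784% of Ironwood Trust.
Direct interest in Ironwood Trust: 6%.
Chain via Stonebridge Pharma AG → Brightpath Industries Corp. (R1): 56% × 72% × 13% = 5.2416% of Ironwood Trust.
Aggregating (R3): 28.83% + 11.9784% + 6% + 5.2416% = 52.05%.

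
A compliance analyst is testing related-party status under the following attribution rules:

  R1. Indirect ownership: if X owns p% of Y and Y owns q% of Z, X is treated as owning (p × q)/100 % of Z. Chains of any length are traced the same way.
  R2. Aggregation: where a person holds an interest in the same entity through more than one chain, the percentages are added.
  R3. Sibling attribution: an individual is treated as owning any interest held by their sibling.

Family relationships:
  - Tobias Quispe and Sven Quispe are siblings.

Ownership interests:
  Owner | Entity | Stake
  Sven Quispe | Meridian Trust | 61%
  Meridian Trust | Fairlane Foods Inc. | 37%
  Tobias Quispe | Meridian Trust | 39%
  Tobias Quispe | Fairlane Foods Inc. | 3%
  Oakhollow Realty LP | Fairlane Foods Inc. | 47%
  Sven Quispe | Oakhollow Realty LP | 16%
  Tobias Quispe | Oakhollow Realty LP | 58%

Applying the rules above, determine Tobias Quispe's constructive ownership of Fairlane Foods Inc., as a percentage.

74.78%

By sibling attribution (R3), Tobias Quispe is treated as also owning Sven Quispe's interest in Meridian Trust, giving 39% + 61% = 100%.
By sibling attribution (R3), Tobias Quispe is treated as also owning Sven Quispe's interest in Oakhollow Realty LP, giving 58% + 16% = 74%.
Chain via Meridian Trust (R1): 100% × 37% = 37% of Fairlane Foods Inc.
Chain via Oakhollow Realty LP (R1): 74% × 47% = 34.78% of Fairlane Foods Inc.
Direct interest in Fairlane Foods Inc: 3%.
Aggregating (R2): 37% + 34.78% + 3% = 74.78%.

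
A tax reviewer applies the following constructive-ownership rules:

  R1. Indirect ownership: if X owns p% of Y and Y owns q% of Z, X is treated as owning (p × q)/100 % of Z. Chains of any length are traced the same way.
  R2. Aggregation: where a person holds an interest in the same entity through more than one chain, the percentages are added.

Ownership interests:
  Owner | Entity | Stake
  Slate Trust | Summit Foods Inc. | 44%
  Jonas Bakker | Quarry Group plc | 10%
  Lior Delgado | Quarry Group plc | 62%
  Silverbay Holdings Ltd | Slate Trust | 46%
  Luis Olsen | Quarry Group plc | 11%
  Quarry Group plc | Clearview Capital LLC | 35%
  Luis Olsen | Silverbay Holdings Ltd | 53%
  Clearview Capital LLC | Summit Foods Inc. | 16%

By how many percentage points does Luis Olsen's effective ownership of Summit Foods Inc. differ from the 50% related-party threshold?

38.6568

Chain via Quarry Group plc → Clearview Capital LLC (R1): 11% × 35% × 16% = 0.616% of Summit Foods Inc.
Chain via Silverbay Holdings Ltd → Slate Trust (R1): 53% × 46% × 44% = 10.7272% of Summit Foods Inc.
Aggregating (R2): 0.616% + 10.7272% = 11.3432%.
11.3432% falls short of the 50% threshold by 38.6568 percentage points.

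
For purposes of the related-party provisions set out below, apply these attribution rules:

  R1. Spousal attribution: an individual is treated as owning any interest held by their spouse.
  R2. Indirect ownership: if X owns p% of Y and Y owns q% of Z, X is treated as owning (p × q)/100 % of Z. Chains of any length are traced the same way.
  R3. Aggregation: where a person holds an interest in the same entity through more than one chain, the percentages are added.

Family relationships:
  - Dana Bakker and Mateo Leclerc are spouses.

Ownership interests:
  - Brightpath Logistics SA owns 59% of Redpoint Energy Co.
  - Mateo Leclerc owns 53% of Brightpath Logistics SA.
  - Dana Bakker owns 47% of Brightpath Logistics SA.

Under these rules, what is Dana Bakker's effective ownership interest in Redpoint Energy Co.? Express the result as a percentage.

By spousal attribution (R1), Dana Bakker is treated as also owning Mateo Leclerc's interest in Brightpath Logistics SA, giving 47% + 53% = 100%.
Chain via Brightpath Logistics SA (R2): 100% × 59% = 59% of Redpoint Energy Co.

59%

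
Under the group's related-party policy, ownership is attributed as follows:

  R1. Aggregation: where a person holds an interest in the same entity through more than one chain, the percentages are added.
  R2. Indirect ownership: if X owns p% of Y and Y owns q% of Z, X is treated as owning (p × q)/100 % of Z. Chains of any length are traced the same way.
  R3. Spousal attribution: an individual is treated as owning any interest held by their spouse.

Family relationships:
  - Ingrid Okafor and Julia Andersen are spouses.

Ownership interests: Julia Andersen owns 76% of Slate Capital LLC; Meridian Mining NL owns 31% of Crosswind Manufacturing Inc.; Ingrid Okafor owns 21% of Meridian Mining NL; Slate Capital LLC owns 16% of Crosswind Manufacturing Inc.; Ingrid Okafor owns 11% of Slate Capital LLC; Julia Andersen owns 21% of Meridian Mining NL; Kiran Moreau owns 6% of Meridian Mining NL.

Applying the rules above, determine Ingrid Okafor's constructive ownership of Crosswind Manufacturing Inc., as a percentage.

26.94%

By spousal attribution (R3), Ingrid Okafor is treated as also owning Julia Andersen's interest in Meridian Mining NL, giving 21% + 21% = 42%.
By spousal attribution (R3), Ingrid Okafor is treated as also owning Julia Andersen's interest in Slate Capital LLC, giving 11% + 76% = 87%.
Chain via Meridian Mining NL (R2): 42% × 31% = 13.02% of Crosswind Manufacturing Inc.
Chain via Slate Capital LLC (R2): 87% × 16% = 13.92% of Crosswind Manufacturing Inc.
Aggregating (R1): 13.02% + 13.92% = 26.94%.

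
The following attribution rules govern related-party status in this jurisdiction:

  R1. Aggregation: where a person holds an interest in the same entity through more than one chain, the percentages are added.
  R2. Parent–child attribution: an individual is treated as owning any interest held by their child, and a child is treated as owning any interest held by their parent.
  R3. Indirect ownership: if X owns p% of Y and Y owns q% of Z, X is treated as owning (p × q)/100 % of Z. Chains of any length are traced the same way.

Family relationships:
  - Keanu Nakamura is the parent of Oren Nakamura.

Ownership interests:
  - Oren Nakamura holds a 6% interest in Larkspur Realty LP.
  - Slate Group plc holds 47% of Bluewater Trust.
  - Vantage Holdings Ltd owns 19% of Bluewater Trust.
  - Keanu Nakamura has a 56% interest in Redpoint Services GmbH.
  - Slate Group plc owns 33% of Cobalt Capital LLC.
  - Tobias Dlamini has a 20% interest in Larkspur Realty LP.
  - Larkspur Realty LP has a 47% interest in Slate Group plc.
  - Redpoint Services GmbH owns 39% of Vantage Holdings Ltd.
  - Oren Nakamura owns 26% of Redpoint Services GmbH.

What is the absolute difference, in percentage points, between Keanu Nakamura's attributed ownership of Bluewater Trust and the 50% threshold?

By parent–child attribution (R2), Keanu Nakamura is treated as also owning Oren Nakamura's interest in Redpoint Services GmbH, giving 56% + 26% = 82%.
By parent–child attribution (R2), Keanu Nakamura is treated as owning Oren Nakamura's 6% interest in Larkspur Realty LP.
Chain via Redpoint Services GmbH → Vantage Holdings Ltd (R3): 82% × 39% × 19% = 6.0762% of Bluewater Trust.
Chain via Larkspur Realty LP → Slate Group plc (R3): 6% × 47% × 47% = 1.3254% of Bluewater Trust.
Aggregating (R1): 6.0762% + 1.3254% = 7.4016%.
7.4016% falls short of the 50% threshold by 42.5984 percentage points.

42.5984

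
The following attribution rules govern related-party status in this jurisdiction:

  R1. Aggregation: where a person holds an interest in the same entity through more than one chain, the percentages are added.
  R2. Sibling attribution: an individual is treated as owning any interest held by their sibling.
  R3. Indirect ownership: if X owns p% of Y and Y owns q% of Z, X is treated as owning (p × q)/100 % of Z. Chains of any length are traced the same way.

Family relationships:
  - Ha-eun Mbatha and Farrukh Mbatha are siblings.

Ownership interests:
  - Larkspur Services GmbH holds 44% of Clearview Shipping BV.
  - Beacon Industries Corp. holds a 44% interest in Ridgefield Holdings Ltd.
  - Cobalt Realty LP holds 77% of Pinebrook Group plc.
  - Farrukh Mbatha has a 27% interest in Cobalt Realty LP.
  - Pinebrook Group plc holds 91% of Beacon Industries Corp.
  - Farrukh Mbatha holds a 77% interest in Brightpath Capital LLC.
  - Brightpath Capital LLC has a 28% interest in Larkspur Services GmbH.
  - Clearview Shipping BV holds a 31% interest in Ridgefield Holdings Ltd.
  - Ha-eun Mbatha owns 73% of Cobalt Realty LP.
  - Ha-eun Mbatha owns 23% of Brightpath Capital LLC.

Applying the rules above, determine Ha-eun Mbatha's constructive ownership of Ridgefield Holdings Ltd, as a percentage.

34.65%

By sibling attribution (R2), Ha-eun Mbatha is treated as also owning Farrukh Mbatha's interest in Brightpath Capital LLC, giving 23% + 77% = 100%.
By sibling attribution (R2), Ha-eun Mbatha is treated as also owning Farrukh Mbatha's interest in Cobalt Realty LP, giving 73% + 27% = 100%.
Chain via Brightpath Capital LLC → Larkspur Services GmbH → Clearview Shipping BV (R3): 100% × 28% × 44% × 31% = 3.8192% of Ridgefield Holdings Ltd.
Chain via Cobalt Realty LP → Pinebrook Group plc → Beacon Industries Corp. (R3): 100% × 77% × 91% × 44% = 30.8308% of Ridgefield Holdings Ltd.
Aggregating (R1): 3.8192% + 30.8308% = 34.65%.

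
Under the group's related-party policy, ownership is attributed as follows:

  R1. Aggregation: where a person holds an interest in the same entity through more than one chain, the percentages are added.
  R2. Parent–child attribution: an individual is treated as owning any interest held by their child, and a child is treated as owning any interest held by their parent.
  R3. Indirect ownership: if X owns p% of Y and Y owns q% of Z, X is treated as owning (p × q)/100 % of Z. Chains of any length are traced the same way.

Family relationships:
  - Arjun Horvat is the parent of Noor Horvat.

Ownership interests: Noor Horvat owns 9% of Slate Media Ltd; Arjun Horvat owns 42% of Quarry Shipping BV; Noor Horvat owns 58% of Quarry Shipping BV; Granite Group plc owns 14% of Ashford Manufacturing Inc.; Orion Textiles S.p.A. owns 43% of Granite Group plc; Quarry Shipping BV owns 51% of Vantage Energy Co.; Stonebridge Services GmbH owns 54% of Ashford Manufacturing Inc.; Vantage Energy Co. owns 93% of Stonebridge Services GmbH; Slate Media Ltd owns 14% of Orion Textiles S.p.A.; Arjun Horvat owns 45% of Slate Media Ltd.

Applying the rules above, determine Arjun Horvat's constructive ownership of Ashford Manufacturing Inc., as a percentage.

26.067312%

By parent–child attribution (R2), Arjun Horvat is treated as also owning Noor Horvat's interest in Quarry Shipping BV, giving 42% + 58% = 100%.
By parent–child attribution (R2), Arjun Horvat is treated as also owning Noor Horvat's interest in Slate Media Ltd, giving 45% + 9% = 54%.
Chain via Quarry Shipping BV → Vantage Energy Co. → Stonebridge Services GmbH (R3): 100% × 51% × 93% × 54% = 25.6122% of Ashford Manufacturing Inc.
Chain via Slate Media Ltd → Orion Textiles S.p.A. → Granite Group plc (R3): 54% × 14% × 43% × 14% = 0.455112% of Ashford Manufacturing Inc.
Aggregating (R1): 25.6122% + 0.455112% = 26.067312%.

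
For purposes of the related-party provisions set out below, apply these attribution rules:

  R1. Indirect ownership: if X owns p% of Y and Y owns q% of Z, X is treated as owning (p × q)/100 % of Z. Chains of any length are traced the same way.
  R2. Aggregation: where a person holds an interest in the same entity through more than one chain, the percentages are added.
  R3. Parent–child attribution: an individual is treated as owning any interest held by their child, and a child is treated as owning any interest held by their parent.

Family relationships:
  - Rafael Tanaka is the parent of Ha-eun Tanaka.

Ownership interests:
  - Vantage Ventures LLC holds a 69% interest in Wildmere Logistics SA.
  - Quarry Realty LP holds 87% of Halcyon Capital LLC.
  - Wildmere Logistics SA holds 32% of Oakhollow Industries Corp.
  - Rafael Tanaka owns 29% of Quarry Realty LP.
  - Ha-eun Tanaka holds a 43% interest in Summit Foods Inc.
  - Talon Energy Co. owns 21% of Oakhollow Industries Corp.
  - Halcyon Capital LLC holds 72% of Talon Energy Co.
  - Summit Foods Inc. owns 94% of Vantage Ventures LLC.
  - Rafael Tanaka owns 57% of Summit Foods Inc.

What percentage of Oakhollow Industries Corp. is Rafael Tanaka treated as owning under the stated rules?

By parent–child attribution (R3), Rafael Tanaka is treated as also owning Ha-eun Tanaka's interest in Summit Foods Inc, giving 57% + 43% = 100%.
Chain via Quarry Realty LP → Halcyon Capital LLC → Talon Energy Co. (R1): 29% × 87% × 72% × 21% = 3.814776% of Oakhollow Industries Corp.
Chain via Summit Foods Inc. → Vantage Ventures LLC → Wildmere Logistics SA (R1): 100% × 94% × 69% × 32% = 20.7552% of Oakhollow Industries Corp.
Aggregating (R2): 3.814776% + 20.7552% = 24.569976%.

24.569976%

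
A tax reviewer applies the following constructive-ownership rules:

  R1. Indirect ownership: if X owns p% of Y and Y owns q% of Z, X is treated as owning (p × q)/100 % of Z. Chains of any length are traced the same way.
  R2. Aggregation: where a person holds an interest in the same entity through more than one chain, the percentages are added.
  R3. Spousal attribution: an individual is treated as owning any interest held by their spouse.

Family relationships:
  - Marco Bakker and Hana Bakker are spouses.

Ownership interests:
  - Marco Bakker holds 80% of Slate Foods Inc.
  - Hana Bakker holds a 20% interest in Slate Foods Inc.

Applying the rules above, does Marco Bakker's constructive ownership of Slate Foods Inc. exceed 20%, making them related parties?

Yes

By spousal attribution (R3), Marco Bakker is treated as also owning Hana Bakker's interest in Slate Foods Inc, giving 80% + 20% = 100%.
Direct interest in Slate Foods Inc: 100%.
100% exceeds the 20% threshold, so Marco is a related party to Slate Foods Inc.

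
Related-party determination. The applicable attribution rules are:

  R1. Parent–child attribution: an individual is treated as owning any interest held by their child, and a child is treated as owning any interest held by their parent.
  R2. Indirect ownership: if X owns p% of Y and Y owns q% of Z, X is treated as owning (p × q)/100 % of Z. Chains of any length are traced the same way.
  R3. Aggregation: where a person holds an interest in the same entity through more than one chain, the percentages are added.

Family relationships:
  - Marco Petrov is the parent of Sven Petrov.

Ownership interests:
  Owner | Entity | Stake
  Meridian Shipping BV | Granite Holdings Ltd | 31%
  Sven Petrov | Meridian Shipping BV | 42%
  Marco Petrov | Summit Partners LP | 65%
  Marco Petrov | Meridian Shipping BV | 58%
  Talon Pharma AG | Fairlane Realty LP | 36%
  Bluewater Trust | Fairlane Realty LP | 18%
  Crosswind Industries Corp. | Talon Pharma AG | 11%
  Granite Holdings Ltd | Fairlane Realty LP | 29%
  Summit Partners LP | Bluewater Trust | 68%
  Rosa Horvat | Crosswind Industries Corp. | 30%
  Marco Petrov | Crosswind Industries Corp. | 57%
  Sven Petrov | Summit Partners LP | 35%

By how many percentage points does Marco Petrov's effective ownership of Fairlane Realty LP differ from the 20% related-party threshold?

By parent–child attribution (R1), Marco Petrov is treated as also owning Sven Petrov's interest in Summit Partners LP, giving 65% + 35% = 100%.
By parent–child attribution (R1), Marco Petrov is treated as also owning Sven Petrov's interest in Meridian Shipping BV, giving 58% + 42% = 100%.
Chain via Summit Partners LP → Bluewater Trust (R2): 100% × 68% × 18% = 12.24% of Fairlane Realty LP.
Chain via Meridian Shipping BV → Granite Holdings Ltd (R2): 100% × 31% × 29% = 8.99% of Fairlane Realty LP.
Chain via Crosswind Industries Corp. → Talon Pharma AG (R2): 57% × 11% × 36% = 2.2572% of Fairlane Realty LP.
Aggregating (R3): 12.24% + 8.99% + 2.2572% = 23.4872%.
23.4872% exceeds the 20% threshold by 3.4872 percentage points.

3.4872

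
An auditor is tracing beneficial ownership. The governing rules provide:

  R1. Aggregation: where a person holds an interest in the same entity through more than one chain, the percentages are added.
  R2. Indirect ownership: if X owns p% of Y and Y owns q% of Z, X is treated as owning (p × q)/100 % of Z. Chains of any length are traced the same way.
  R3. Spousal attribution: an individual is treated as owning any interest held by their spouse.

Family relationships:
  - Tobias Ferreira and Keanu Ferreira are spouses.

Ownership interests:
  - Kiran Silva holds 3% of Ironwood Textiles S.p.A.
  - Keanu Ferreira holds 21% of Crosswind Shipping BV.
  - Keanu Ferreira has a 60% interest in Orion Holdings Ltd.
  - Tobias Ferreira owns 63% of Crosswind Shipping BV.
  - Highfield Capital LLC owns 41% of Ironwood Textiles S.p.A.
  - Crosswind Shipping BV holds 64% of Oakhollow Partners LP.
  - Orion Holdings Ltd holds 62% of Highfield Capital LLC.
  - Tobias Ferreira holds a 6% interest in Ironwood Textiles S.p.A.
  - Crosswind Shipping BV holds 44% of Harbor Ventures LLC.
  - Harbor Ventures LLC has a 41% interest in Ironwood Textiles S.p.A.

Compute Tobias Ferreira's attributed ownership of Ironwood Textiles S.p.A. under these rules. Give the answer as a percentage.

By spousal attribution (R3), Tobias Ferreira is treated as also owning Keanu Ferreira's interest in Crosswind Shipping BV, giving 63% + 21% = 84%.
By spousal attribution (R3), Tobias Ferreira is treated as owning Keanu Ferreira's 60% interest in Orion Holdings Ltd.
Chain via Crosswind Shipping BV → Harbor Ventures LLC (R2): 84% × 44% × 41% = 15.1536% of Ironwood Textiles S.p.A.
Direct interest in Ironwood Textiles S.p.A: 6%.
Chain via Orion Holdings Ltd → Highfield Capital LLC (R2): 60% × 62% × 41% = 15.252% of Ironwood Textiles S.p.A.
Aggregating (R1): 15.1536% + 6% + 15.252% = 36.4056%.

36.4056%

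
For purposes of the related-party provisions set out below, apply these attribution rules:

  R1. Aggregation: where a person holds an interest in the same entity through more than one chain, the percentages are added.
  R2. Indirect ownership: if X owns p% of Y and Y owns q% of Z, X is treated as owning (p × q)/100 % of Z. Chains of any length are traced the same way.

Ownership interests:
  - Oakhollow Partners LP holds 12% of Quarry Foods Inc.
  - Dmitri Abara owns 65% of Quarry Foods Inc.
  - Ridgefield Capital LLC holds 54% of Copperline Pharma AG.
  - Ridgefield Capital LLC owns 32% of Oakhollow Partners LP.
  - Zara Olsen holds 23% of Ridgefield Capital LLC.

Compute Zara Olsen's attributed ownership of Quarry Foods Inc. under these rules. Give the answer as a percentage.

0.8832%

Chain via Ridgefield Capital LLC → Oakhollow Partners LP (R2): 23% × 32% × 12% = 0.8832% of Quarry Foods Inc.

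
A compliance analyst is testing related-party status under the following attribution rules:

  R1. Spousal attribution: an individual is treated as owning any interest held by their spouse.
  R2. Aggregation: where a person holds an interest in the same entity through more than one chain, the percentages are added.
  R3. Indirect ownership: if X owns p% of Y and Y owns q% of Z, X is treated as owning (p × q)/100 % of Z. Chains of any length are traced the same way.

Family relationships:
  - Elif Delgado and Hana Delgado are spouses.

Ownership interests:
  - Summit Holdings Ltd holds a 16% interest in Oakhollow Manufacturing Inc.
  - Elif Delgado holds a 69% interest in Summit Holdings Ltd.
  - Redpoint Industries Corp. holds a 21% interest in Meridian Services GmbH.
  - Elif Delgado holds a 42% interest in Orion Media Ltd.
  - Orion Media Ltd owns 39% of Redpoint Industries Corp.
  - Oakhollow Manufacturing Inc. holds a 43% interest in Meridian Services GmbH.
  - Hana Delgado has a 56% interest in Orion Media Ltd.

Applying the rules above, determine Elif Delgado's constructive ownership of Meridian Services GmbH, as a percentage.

By spousal attribution (R1), Elif Delgado is treated as also owning Hana Delgado's interest in Orion Media Ltd, giving 42% + 56% = 98%.
Chain via Summit Holdings Ltd → Oakhollow Manufacturing Inc. (R3): 69% × 16% × 43% = 4.7472% of Meridian Services GmbH.
Chain via Orion Media Ltd → Redpoint Industries Corp. (R3): 98% × 39% × 21% = 8.0262% of Meridian Services GmbH.
Aggregating (R2): 4.7472% + 8.0262% = 12.7734%.

12.7734%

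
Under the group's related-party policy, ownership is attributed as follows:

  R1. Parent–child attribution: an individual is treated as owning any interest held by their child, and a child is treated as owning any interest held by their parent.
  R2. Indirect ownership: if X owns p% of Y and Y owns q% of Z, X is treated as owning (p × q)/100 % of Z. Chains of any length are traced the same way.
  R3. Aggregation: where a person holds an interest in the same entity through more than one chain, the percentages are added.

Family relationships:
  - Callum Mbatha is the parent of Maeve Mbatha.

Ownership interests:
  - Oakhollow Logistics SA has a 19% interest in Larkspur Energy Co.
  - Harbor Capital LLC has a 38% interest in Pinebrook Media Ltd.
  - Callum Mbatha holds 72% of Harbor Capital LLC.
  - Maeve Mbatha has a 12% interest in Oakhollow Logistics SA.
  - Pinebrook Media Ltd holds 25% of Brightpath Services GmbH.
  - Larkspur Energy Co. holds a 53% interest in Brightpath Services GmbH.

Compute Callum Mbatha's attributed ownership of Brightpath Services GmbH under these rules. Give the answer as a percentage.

By parent–child attribution (R1), Callum Mbatha is treated as owning Maeve Mbatha's 12% interest in Oakhollow Logistics SA.
Chain via Harbor Capital LLC → Pinebrook Media Ltd (R2): 72% × 38% × 25% = 6.84% of Brightpath Services GmbH.
Chain via Oakhollow Logistics SA → Larkspur Energy Co. (R2): 12% × 19% × 53% = 1.2084% of Brightpath Services GmbH.
Aggregating (R3): 6.84% + 1.2084% = 8.0484%.

8.0484%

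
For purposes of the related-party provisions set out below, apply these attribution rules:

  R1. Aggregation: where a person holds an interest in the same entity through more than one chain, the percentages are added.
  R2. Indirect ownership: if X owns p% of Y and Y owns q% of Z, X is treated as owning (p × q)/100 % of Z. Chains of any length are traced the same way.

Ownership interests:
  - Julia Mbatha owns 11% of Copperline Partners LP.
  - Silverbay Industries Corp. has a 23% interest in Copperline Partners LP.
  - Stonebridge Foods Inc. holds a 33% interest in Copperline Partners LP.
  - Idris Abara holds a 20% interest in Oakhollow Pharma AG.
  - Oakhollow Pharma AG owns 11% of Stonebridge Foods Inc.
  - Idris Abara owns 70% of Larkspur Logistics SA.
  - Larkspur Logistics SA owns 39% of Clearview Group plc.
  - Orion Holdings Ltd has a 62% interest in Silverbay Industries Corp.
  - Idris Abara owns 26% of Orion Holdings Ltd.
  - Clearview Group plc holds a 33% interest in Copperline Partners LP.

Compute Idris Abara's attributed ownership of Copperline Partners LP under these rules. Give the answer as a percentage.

13.4426%

Chain via Larkspur Logistics SA → Clearview Group plc (R2): 70% × 39% × 33% = 9.009% of Copperline Partners LP.
Chain via Oakhollow Pharma AG → Stonebridge Foods Inc. (R2): 20% × 11% × 33% = 0.726% of Copperline Partners LP.
Chain via Orion Holdings Ltd → Silverbay Industries Corp. (R2): 26% × 62% × 23% = 3.7076% of Copperline Partners LP.
Aggregating (R1): 9.009% + 0.726% + 3.7076% = 13.4426%.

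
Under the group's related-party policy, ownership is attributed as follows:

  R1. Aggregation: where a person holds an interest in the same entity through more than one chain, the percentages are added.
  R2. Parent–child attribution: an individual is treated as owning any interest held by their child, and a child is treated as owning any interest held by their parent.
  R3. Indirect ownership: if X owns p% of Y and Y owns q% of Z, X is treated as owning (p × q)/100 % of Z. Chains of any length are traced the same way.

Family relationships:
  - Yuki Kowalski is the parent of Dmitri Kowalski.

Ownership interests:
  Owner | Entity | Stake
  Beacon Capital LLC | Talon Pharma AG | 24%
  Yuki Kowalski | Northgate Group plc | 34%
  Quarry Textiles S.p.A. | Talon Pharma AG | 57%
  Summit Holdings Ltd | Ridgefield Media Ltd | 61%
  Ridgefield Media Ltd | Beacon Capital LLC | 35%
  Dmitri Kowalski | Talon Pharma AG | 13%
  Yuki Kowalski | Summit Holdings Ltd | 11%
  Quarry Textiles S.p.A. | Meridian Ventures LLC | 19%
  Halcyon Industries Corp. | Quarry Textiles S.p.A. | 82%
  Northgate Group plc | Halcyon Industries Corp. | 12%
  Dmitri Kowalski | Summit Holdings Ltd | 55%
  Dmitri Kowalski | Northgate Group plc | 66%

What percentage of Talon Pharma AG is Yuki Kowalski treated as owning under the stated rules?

By parent–child attribution (R2), Yuki Kowalski is treated as also owning Dmitri Kowalski's interest in Summit Holdings Ltd, giving 11% + 55% = 66%.
By parent–child attribution (R2), Yuki Kowalski is treated as also owning Dmitri Kowalski's interest in Northgate Group plc, giving 34% + 66% = 100%.
By parent–child attribution (R2), Yuki Kowalski is treated as owning Dmitri Kowalski's 13% interest in Talon Pharma AG.
Chain via Summit Holdings Ltd → Ridgefield Media Ltd → Beacon Capital LLC (R3): 66% × 61% × 35% × 24% = 3.38184% of Talon Pharma AG.
Chain via Northgate Group plc → Halcyon Industries Corp. → Quarry Textiles S.p.A. (R3): 100% × 12% × 82% × 57% = 5.6088% of Talon Pharma AG.
Direct interest in Talon Pharma AG: 13%.
Aggregating (R1): 3.38184% + 5.6088% + 13% = 21.99064%.

21.99064%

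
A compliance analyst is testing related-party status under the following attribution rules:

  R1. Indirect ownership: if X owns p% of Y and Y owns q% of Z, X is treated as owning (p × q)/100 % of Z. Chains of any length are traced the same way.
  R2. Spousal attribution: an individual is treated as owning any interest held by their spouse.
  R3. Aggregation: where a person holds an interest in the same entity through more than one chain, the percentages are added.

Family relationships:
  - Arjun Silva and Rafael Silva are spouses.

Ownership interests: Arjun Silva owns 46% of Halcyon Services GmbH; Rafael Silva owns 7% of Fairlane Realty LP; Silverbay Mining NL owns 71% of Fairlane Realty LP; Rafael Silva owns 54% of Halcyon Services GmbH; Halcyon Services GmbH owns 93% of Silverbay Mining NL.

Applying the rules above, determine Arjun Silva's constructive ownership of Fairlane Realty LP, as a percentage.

73.03%

By spousal attribution (R2), Arjun Silva is treated as also owning Rafael Silva's interest in Halcyon Services GmbH, giving 46% + 54% = 100%.
By spousal attribution (R2), Arjun Silva is treated as owning Rafael Silva's 7% interest in Fairlane Realty LP.
Chain via Halcyon Services GmbH → Silverbay Mining NL (R1): 100% × 93% × 71% = 66.03% of Fairlane Realty LP.
Direct interest in Fairlane Realty LP: 7%.
Aggregating (R3): 66.03% + 7% = 73.03%.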